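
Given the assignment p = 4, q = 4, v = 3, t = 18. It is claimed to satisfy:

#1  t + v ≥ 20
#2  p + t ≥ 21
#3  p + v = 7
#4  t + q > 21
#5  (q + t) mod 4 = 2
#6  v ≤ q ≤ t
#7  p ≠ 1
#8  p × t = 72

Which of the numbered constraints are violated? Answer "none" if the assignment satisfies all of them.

#1 t + v = 18 + 3 = 21; 21 ≥ 20 — holds.
#2 p + t = 4 + 18 = 22; 22 ≥ 21 — holds.
#3 p + v = 4 + 3 = 7 — holds.
#4 t + q = 18 + 4 = 22; 22 > 21 — holds.
#5 q + t = 22; 22 mod 4 = 2 — holds.
#6 values 3 ≤ 4 ≤ 18 — holds.
#7 p = 4, and 4 ≠ 1 — holds.
#8 p × t = 4 × 18 = 72 — holds.

None — every constraint holds.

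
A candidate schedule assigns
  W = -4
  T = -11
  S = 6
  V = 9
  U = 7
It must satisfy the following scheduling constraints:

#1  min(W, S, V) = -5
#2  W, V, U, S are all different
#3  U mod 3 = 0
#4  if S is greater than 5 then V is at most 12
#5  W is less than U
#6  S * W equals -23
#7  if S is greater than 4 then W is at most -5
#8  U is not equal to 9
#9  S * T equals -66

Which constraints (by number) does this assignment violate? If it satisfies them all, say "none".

#1 min(-4, 6, 9) = -4, not -5 — fails.
#2 values -4, 9, 7, 6 are pairwise distinct — holds.
#3 7 mod 3 = 1, not 0 — fails.
#4 S = 6 > 5, so we need V ≤ 12; V = 9 ≤ 12 — holds.
#5 W = -4, U = 7; -4 < 7 — holds.
#6 S * W = 6 * (-4) = -24, not -23 — fails.
#7 S = 6 > 4, so we need W ≤ -5; but W = -4 > -5 — fails.
#8 U = 7, and 7 ≠ 9 — holds.
#9 S * T = 6 * (-11) = -66 — holds.

The assignment fails constraints 1, 3, 6, 7.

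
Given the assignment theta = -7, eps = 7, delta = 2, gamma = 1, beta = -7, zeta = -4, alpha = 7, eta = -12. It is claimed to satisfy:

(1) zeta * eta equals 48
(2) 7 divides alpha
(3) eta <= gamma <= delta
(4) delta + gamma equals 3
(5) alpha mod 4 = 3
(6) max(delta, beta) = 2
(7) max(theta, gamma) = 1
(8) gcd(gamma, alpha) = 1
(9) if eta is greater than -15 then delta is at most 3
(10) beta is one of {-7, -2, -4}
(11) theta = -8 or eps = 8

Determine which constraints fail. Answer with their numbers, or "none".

(1) zeta * eta = -4 * (-12) = 48  yes
(2) 7 / 7 = 1, so 7 divides 7  yes
(3) values -12 <= 1 <= 2  yes
(4) delta + gamma = 2 + 1 = 3  yes
(5) 7 mod 4 = 3  yes
(6) max(2, -7) = 2  yes
(7) max(-7, 1) = 1  yes
(8) gcd(1, 7) = 1  yes
(9) eta = -12 > -15, so we need delta ≤ 3; delta = 2 ≤ 3  yes
(10) beta = -7 is in {-7, -2, -4}  yes
(11) theta = -7 ≠ -8 and eps = 7 ≠ 8; both disjuncts false  no

Constraint 11 is violated.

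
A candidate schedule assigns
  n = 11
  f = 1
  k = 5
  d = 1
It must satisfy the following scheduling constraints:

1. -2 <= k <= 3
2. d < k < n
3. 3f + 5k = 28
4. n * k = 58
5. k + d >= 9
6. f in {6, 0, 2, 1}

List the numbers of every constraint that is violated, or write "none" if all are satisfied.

1. k = 5 is outside [-2, 3] — fails.
2. values 1 < 5 < 11 — holds.
3. 3f + 5k = 3(1) + 5(5) = 28 — holds.
4. n * k = 11 * 5 = 55, not 58 — fails.
5. k + d = 5 + 1 = 6; 6 < 9, bound 9 not met — fails.
6. f = 1 is in {6, 0, 2, 1} — holds.

Violated: 1, 4, and 5.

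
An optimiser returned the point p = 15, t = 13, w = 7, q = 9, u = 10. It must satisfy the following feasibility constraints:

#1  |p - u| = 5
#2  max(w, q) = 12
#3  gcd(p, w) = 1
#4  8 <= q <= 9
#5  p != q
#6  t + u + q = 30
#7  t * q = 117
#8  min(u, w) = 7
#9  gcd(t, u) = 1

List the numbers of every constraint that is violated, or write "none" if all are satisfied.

The assignment fails constraints 2, 6.

#1 |15 - 10| = 5  true
#2 max(7, 9) = 9, not 12  false
#3 gcd(15, 7) = 1  true
#4 q = 9 lies in [8, 9]  true
#5 p = 15, q = 9; distinct  true
#6 t + u + q = 13 + 10 + 9 = 32, not 30  false
#7 t * q = 13 * 9 = 117  true
#8 min(10, 7) = 7  true
#9 gcd(13, 10) = 1  true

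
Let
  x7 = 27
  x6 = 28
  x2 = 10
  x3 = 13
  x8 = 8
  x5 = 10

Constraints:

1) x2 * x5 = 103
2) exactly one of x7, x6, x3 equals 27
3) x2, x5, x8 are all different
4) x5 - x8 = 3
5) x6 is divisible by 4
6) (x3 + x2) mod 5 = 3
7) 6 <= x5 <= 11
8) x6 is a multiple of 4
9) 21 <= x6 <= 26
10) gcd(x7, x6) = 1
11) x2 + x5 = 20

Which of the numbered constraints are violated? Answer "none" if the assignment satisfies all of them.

1) x2 * x5 = 10 * 10 = 100, not 103  false
2) x7=27, x6=28, x3=13; 1 of them equals 27  true
3) x2 = x5 = 10, not all different  false
4) x5 - x8 = 10 - 8 = 2, not 3  false
5) 28 / 4 = 7, so 4 divides 28  true
6) x3 + x2 = 23; 23 mod 5 = 3  true
7) x5 = 10 lies in [6, 11]  true
8) 28 / 4 = 7, so 4 divides 28  true
9) x6 = 28 is outside [21, 26]  false
10) gcd(27, 28) = 1  true
11) x2 + x5 = 10 + 10 = 20  true

No — constraints 1, 3, 4, 9 are not satisfied.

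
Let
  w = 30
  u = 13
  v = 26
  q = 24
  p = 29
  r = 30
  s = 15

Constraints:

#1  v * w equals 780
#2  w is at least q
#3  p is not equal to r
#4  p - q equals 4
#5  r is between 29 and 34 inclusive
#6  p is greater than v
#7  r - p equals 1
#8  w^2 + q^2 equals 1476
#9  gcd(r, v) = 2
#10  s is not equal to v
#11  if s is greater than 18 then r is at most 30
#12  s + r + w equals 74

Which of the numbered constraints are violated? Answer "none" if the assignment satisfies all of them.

Constraints 4, 12 are violated.

#1 v * w = 26 * 30 = 780 — OK.
#2 w = 30, q = 24; 30 ≥ 24 — OK.
#3 p = 29, r = 30; distinct — OK.
#4 p - q = 29 - 24 = 5, not 4 — violated.
#5 r = 30 lies in [29, 34] — OK.
#6 p = 29, v = 26; 29 > 26 — OK.
#7 r - p = 30 - 29 = 1 — OK.
#8 w^2 + q^2 = 30^2 + 24^2 = 900 + 576 = 1476 — OK.
#9 gcd(30, 26) = 2 — OK.
#10 s = 15, v = 26; distinct — OK.
#11 s = 15, not > 18; antecedent false, conditional vacuously true — OK.
#12 s + r + w = 15 + 30 + 30 = 75, not 74 — violated.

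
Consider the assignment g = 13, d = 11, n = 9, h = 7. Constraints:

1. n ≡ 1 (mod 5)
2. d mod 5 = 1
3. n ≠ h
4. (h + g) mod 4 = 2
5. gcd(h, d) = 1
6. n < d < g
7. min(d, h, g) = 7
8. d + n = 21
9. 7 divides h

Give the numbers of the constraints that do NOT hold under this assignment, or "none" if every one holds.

Violated: 1, 4, 8.

1. 9 mod 5 = 4, not 1 — fails.
2. 11 mod 5 = 1 — holds.
3. n = 9, h = 7; distinct — holds.
4. h + g = 20; 20 mod 4 = 0, not 2 — fails.
5. gcd(7, 11) = 1 — holds.
6. values 9 < 11 < 13 — holds.
7. min(11, 7, 13) = 7 — holds.
8. d + n = 11 + 9 = 20, not 21 — fails.
9. 7 / 7 = 1, so 7 divides 7 — holds.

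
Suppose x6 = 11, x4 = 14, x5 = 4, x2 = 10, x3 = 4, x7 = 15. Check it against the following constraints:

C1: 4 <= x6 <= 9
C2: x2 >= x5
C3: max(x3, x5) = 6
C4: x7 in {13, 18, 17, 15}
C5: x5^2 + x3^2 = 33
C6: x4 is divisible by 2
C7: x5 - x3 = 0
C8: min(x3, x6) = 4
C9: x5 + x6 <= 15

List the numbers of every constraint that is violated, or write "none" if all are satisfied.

C1: x6 = 11 is outside [4, 9]  ✘
C2: x2 = 10, x5 = 4; 10 ≥ 4  ✔
C3: max(4, 4) = 4, not 6  ✘
C4: x7 = 15 is in {13, 18, 17, 15}  ✔
C5: x5^2 + x3^2 = 4^2 + 4^2 = 16 + 16 = 32, not 33  ✘
C6: 14 / 2 = 7, so 2 divides 14  ✔
C7: x5 - x3 = 4 - 4 = 0  ✔
C8: min(4, 11) = 4  ✔
C9: x5 + x6 = 4 + 11 = 15; 15 ≤ 15  ✔

Constraints 1, 3, 5 are violated.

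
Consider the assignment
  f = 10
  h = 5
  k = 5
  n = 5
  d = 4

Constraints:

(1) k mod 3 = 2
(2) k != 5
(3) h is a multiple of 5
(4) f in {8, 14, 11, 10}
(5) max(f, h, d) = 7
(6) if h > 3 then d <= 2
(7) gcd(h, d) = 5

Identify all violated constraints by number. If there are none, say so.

(1) 5 mod 3 = 2  ✔
(2) k = 5, but 5 is required to differ  ✘
(3) 5 / 5 = 1, so 5 divides 5  ✔
(4) f = 10 is in {8, 14, 11, 10}  ✔
(5) max(10, 5, 4) = 10, not 7  ✘
(6) h = 5 > 3, so we need d ≤ 2; but d = 4 > 2  ✘
(7) gcd(5, 4) = 1, not 5  ✘

Constraints 2, 5, 6, and 7 do not hold.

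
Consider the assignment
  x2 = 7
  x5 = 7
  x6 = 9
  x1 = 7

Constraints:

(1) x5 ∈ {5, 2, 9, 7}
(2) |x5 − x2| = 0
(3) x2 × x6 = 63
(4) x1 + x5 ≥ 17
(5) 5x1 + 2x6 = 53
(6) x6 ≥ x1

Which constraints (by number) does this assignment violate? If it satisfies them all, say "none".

(1) x5 = 7 is in {5, 2, 9, 7}  OK
(2) |7 − 7| = 0  OK
(3) x2 × x6 = 7 × 9 = 63  OK
(4) x1 + x5 = 7 + 7 = 14; 14 < 17, bound 17 not met  FAIL
(5) 5x1 + 2x6 = 5(7) + 2(9) = 53  OK
(6) x6 = 9, x1 = 7; 9 ≥ 7  OK

Constraint 4 does not hold.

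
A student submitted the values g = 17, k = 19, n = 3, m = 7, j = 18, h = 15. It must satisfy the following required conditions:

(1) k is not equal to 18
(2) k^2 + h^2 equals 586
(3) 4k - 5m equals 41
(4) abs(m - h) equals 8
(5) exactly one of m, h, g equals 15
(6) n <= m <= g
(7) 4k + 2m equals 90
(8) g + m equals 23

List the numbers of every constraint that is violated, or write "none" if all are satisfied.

Constraint 8 does not hold.

(1) k = 19, and 19 ≠ 18 — holds.
(2) k^2 + h^2 = 19^2 + 15^2 = 361 + 225 = 586 — holds.
(3) 4k - 5m = 4(19) - 5(7) = 41 — holds.
(4) abs(7 - 15) = 8 — holds.
(5) m=7, h=15, g=17; 1 of them equals 15 — holds.
(6) values 3 <= 7 <= 17 — holds.
(7) 4k + 2m = 4(19) + 2(7) = 90 — holds.
(8) g + m = 17 + 7 = 24, not 23 — fails.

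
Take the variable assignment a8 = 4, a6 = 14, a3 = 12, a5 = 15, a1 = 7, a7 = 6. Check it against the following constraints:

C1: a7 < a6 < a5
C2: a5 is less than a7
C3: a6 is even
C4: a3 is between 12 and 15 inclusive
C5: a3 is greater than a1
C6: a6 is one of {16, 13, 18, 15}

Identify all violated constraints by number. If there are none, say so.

Constraints 2 and 6 do not hold.

C1: values 6 < 14 < 15  OK
C2: a5 = 15, a7 = 6; 15 ≥ 6 (want <)  FAIL
C3: a6 = 14 is even  OK
C4: a3 = 12 lies in [12, 15]  OK
C5: a3 = 12, a1 = 7; 12 > 7  OK
C6: a6 = 14 is not in {16, 13, 18, 15}  FAIL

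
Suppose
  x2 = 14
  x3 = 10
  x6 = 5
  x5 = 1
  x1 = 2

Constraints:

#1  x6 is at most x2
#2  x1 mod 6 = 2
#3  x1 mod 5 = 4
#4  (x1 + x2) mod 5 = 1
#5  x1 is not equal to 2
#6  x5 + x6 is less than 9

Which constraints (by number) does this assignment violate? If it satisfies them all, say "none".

No — constraints 3 and 5 are not satisfied.

#1 x6 = 5, x2 = 14; 5 ≤ 14  ✔
#2 2 mod 6 = 2  ✔
#3 2 mod 5 = 2, not 4  ✘
#4 x1 + x2 = 16; 16 mod 5 = 1  ✔
#5 x1 = 2, but 2 is required to differ  ✘
#6 x5 + x6 = 1 + 5 = 6; 6 < 9  ✔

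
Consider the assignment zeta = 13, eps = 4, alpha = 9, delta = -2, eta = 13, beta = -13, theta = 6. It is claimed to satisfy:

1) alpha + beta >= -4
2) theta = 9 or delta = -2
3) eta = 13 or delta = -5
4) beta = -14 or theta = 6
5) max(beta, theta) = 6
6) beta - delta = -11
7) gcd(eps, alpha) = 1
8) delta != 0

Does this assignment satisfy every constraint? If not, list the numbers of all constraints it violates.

1) alpha + beta = 9 + (-13) = -4; -4 ≥ -4 — holds.
2) theta = 6 ≠ 9, but delta = -2 = -2 (second disjunct) — holds.
3) eta = 13 = 13 (first disjunct) — holds.
4) beta = -13 ≠ -14, but theta = 6 = 6 (second disjunct) — holds.
5) max(-13, 6) = 6 — holds.
6) beta - delta = -13 - (-2) = -11 — holds.
7) gcd(4, 9) = 1 — holds.
8) delta = -2, and -2 ≠ 0 — holds.

All constraints are satisfied.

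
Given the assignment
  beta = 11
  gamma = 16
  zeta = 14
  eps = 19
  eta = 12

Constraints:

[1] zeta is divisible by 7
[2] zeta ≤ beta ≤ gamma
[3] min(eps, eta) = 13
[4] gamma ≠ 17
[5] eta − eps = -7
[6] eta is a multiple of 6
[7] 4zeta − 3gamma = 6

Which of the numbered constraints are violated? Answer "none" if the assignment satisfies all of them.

Violated: 2, 3, and 7.

[1] 14 / 7 = 2, so 7 divides 14 — satisfied.
[2] values 14, 11, 16; zeta = 14 is not ≤ beta = 11 — violated.
[3] min(19, 12) = 12, not 13 — violated.
[4] gamma = 16, and 16 ≠ 17 — satisfied.
[5] eta − eps = 12 − 19 = -7 — satisfied.
[6] 12 / 6 = 2, so 6 divides 12 — satisfied.
[7] 4zeta − 3gamma = 4(14) − 3(16) = 8, not 6 — violated.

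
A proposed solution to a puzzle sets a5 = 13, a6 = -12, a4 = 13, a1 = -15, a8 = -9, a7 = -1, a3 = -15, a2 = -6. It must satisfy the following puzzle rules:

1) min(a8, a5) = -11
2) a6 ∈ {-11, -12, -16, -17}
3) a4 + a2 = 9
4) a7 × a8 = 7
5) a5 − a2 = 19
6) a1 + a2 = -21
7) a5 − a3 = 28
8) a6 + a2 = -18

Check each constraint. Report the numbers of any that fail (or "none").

1) min(-9, 13) = -9, not -11  FAIL
2) a6 = -12 is in {-11, -12, -16, -17}  OK
3) a4 + a2 = 13 + (-6) = 7, not 9  FAIL
4) a7 × a8 = -1 × (-9) = 9, not 7  FAIL
5) a5 − a2 = 13 − (-6) = 19  OK
6) a1 + a2 = -15 + (-6) = -21  OK
7) a5 − a3 = 13 − (-15) = 28  OK
8) a6 + a2 = -12 + (-6) = -18  OK

No — constraints 1, 3, 4 are not satisfied.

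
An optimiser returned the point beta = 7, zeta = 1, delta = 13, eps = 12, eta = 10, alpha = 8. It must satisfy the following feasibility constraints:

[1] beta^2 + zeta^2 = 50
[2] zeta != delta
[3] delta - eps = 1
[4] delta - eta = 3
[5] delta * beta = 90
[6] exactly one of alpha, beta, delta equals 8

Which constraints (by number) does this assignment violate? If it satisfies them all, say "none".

[1] beta^2 + zeta^2 = 7^2 + 1^2 = 49 + 1 = 50 — holds.
[2] zeta = 1, delta = 13; distinct — holds.
[3] delta - eps = 13 - 12 = 1 — holds.
[4] delta - eta = 13 - 10 = 3 — holds.
[5] delta * beta = 13 * 7 = 91, not 90 — does not hold.
[6] alpha=8, beta=7, delta=13; 1 of them equals 8 — holds.

Violated: 5.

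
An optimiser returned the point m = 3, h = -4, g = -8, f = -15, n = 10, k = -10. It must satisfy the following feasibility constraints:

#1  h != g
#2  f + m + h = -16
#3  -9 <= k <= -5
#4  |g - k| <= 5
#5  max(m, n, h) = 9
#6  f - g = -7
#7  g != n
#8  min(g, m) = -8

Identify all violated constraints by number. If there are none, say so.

#1 h = -4, g = -8; distinct — holds.
#2 f + m + h = -15 + 3 + (-4) = -16 — holds.
#3 k = -10 is outside [-9, -5] — fails.
#4 |-8 - (-10)| = 2; 2 ≤ 5 — holds.
#5 max(3, 10, -4) = 10, not 9 — fails.
#6 f - g = -15 - (-8) = -7 — holds.
#7 g = -8, n = 10; distinct — holds.
#8 min(-8, 3) = -8 — holds.

Violated: 3 and 5.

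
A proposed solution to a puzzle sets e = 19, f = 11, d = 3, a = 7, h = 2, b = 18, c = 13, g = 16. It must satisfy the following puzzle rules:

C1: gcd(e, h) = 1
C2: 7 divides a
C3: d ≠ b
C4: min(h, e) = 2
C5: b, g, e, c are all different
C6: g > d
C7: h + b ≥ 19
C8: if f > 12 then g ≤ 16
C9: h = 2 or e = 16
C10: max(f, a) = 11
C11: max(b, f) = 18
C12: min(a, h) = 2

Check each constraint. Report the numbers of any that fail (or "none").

Yes — all constraints hold.

C1: gcd(19, 2) = 1  true
C2: 7 / 7 = 1, so 7 divides 7  true
C3: d = 3, b = 18; distinct  true
C4: min(2, 19) = 2  true
C5: values 18, 16, 19, 13 are pairwise distinct  true
C6: g = 16, d = 3; 16 > 3  true
C7: h + b = 2 + 18 = 20; 20 ≥ 19  true
C8: f = 11, not > 12; antecedent false, conditional vacuously true  true
C9: h = 2 = 2 (first disjunct)  true
C10: max(11, 7) = 11  true
C11: max(18, 11) = 18  true
C12: min(7, 2) = 2  true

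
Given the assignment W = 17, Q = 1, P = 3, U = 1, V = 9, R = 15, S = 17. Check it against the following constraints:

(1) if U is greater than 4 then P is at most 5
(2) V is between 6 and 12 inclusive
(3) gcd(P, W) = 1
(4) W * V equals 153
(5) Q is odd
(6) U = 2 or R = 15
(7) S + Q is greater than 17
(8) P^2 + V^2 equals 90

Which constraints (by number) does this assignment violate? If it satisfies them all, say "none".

(1) U = 1, not > 4; antecedent false, conditional vacuously true  holds
(2) V = 9 lies in [6, 12]  holds
(3) gcd(3, 17) = 1  holds
(4) W * V = 17 * 9 = 153  holds
(5) Q = 1 is odd  holds
(6) U = 1 ≠ 2, but R = 15 = 15 (second disjunct)  holds
(7) S + Q = 17 + 1 = 18; 18 > 17  holds
(8) P^2 + V^2 = 3^2 + 9^2 = 9 + 81 = 90  holds

All constraints are satisfied.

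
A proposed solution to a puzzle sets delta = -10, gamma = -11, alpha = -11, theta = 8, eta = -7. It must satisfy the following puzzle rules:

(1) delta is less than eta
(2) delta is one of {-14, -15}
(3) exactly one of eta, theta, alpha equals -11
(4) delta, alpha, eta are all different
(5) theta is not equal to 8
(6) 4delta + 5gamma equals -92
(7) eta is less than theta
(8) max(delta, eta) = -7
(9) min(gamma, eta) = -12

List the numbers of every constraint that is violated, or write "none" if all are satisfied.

(1) delta = -10, eta = -7; -10 < -7  ✓
(2) delta = -10 is not in {-14, -15}  ✗
(3) eta=-7, theta=8, alpha=-11; 1 of them equals -11  ✓
(4) values -10, -11, -7 are pairwise distinct  ✓
(5) theta = 8, but 8 is required to differ  ✗
(6) 4delta + 5gamma = 4(-10) + 5(-11) = -95, not -92  ✗
(7) eta = -7, theta = 8; -7 < 8  ✓
(8) max(-10, -7) = -7  ✓
(9) min(-11, -7) = -11, not -12  ✗

Constraints 2, 5, 6, 9 do not hold.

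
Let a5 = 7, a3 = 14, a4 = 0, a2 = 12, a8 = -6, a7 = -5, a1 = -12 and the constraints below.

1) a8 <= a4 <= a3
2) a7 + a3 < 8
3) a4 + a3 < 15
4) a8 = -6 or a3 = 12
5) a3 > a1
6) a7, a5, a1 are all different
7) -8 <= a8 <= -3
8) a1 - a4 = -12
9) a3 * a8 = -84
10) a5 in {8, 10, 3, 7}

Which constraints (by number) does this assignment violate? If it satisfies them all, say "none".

Constraint 2 is violated.

1) values -6 <= 0 <= 14  true
2) a7 + a3 = -5 + 14 = 9; 9 ≥ 8, bound 8 not met  false
3) a4 + a3 = 0 + 14 = 14; 14 < 15  true
4) a8 = -6 = -6 (first disjunct)  true
5) a3 = 14, a1 = -12; 14 > -12  true
6) values -5, 7, -12 are pairwise distinct  true
7) a8 = -6 lies in [-8, -3]  true
8) a1 - a4 = -12 - 0 = -12  true
9) a3 * a8 = 14 * (-6) = -84  true
10) a5 = 7 is in {8, 10, 3, 7}  true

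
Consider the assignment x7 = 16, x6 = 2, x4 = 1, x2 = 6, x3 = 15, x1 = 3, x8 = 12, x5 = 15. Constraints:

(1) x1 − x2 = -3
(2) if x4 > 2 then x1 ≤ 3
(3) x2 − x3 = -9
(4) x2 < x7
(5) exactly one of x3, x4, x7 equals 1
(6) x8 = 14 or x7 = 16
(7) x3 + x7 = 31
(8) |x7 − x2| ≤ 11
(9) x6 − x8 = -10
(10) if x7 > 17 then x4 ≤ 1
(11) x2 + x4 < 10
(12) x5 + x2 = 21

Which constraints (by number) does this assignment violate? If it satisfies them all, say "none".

(1) x1 − x2 = 3 − 6 = -3  OK
(2) x4 = 1, not > 2; antecedent false, conditional vacuously true  OK
(3) x2 − x3 = 6 − 15 = -9  OK
(4) x2 = 6, x7 = 16; 6 < 16  OK
(5) x3=15, x4=1, x7=16; 1 of them equals 1  OK
(6) x8 = 12 ≠ 14, but x7 = 16 = 16 (second disjunct)  OK
(7) x3 + x7 = 15 + 16 = 31  OK
(8) |16 − 6| = 10; 10 ≤ 11  OK
(9) x6 − x8 = 2 − 12 = -10  OK
(10) x7 = 16, not > 17; antecedent false, conditional vacuously true  OK
(11) x2 + x4 = 6 + 1 = 7; 7 < 10  OK
(12) x5 + x2 = 15 + 6 = 21  OK

No violations.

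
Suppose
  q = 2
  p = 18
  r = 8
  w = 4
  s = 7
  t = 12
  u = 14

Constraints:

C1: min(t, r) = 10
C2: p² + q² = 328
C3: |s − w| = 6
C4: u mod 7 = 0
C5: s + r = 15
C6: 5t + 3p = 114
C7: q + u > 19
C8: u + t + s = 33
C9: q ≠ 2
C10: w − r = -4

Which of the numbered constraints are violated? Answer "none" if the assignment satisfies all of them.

C1: min(12, 8) = 8, not 10 — violated.
C2: p² + q² = 18² + 2² = 324 + 4 = 328 — OK.
C3: |7 − 4| = 3, not 6 — violated.
C4: 14 mod 7 = 0 — OK.
C5: s + r = 7 + 8 = 15 — OK.
C6: 5t + 3p = 5(12) + 3(18) = 114 — OK.
C7: q + u = 2 + 14 = 16; 16 ≤ 19, bound 19 not met — violated.
C8: u + t + s = 14 + 12 + 7 = 33 — OK.
C9: q = 2, but 2 is required to differ — violated.
C10: w − r = 4 − 8 = -4 — OK.

Constraints 1, 3, 7, and 9 do not hold.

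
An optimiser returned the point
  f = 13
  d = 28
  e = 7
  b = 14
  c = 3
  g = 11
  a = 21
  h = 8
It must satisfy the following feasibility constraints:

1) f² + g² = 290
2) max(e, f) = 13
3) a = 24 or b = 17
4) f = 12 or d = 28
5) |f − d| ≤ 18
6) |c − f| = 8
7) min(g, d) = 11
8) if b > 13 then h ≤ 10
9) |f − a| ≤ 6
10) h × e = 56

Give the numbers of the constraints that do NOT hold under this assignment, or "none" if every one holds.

1) f² + g² = 13² + 11² = 169 + 121 = 290  yes
2) max(7, 13) = 13  yes
3) a = 21 ≠ 24 and b = 14 ≠ 17; both disjuncts false  no
4) f = 13 ≠ 12, but d = 28 = 28 (second disjunct)  yes
5) |13 − 28| = 15; 15 ≤ 18  yes
6) |3 − 13| = 10, not 8  no
7) min(11, 28) = 11  yes
8) b = 14 > 13, so we need h ≤ 10; h = 8 ≤ 10  yes
9) |13 − 21| = 8; 8 > 6, exceeds bound 6  no
10) h × e = 8 × 7 = 56  yes

The assignment fails constraints 3, 6, and 9.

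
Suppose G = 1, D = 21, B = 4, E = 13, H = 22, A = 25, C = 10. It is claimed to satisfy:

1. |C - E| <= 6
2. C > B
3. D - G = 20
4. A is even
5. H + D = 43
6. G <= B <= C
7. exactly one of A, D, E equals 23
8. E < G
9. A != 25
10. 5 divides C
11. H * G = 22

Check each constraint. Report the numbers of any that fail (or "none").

Constraints 4, 7, 8, and 9 are violated.

1. |10 - 13| = 3; 3 ≤ 6  true
2. C = 10, B = 4; 10 > 4  true
3. D - G = 21 - 1 = 20  true
4. A = 25 is odd  false
5. H + D = 22 + 21 = 43  true
6. values 1 <= 4 <= 10  true
7. A=25, D=21, E=13; 0 of them equal 23, not exactly one  false
8. E = 13, G = 1; 13 ≥ 1 (want <)  false
9. A = 25, but 25 is required to differ  false
10. 10 / 5 = 2, so 5 divides 10  true
11. H * G = 22 * 1 = 22  true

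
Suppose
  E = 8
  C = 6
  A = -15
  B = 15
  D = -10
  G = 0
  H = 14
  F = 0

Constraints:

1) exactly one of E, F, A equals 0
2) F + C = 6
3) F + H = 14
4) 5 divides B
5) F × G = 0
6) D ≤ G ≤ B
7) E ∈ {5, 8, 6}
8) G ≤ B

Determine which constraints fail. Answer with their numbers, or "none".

1) E=8, F=0, A=-15; 1 of them equals 0 — holds.
2) F + C = 0 + 6 = 6 — holds.
3) F + H = 0 + 14 = 14 — holds.
4) 15 / 5 = 3, so 5 divides 15 — holds.
5) F × G = 0 × 0 = 0 — holds.
6) values -10 ≤ 0 ≤ 15 — holds.
7) E = 8 is in {5, 8, 6} — holds.
8) G = 0, B = 15; 0 ≤ 15 — holds.

Yes — all constraints hold.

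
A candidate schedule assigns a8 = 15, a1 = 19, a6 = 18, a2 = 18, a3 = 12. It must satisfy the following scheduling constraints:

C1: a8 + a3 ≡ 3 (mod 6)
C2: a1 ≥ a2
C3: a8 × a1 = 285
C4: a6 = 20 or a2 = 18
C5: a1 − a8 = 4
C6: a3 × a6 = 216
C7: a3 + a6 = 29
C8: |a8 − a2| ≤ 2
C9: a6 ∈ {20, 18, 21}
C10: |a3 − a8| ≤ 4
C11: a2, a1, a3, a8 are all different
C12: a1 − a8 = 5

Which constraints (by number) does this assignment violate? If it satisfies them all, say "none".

Violated: 7, 8, 12.

C1: a8 + a3 = 27; 27 mod 6 = 3  OK
C2: a1 = 19, a2 = 18; 19 ≥ 18  OK
C3: a8 × a1 = 15 × 19 = 285  OK
C4: a6 = 18 ≠ 20, but a2 = 18 = 18 (second disjunct)  OK
C5: a1 − a8 = 19 − 15 = 4  OK
C6: a3 × a6 = 12 × 18 = 216  OK
C7: a3 + a6 = 12 + 18 = 30, not 29  FAIL
C8: |15 − 18| = 3; 3 > 2, exceeds bound 2  FAIL
C9: a6 = 18 is in {20, 18, 21}  OK
C10: |12 − 15| = 3; 3 ≤ 4  OK
C11: values 18, 19, 12, 15 are pairwise distinct  OK
C12: a1 − a8 = 19 − 15 = 4, not 5  FAIL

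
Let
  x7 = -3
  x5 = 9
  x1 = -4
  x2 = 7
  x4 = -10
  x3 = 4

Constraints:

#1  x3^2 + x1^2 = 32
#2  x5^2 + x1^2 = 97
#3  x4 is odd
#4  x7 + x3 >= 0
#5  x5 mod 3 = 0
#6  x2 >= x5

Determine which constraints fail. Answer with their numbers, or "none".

No — constraints 3 and 6 are not satisfied.

#1 x3^2 + x1^2 = 4^2 + (-4)^2 = 16 + 16 = 32  holds
#2 x5^2 + x1^2 = 9^2 + (-4)^2 = 81 + 16 = 97  holds
#3 x4 = -10 is even  fails
#4 x7 + x3 = -3 + 4 = 1; 1 ≥ 0  holds
#5 9 mod 3 = 0  holds
#6 x2 = 7, x5 = 9; 7 < 9 (want ≥)  fails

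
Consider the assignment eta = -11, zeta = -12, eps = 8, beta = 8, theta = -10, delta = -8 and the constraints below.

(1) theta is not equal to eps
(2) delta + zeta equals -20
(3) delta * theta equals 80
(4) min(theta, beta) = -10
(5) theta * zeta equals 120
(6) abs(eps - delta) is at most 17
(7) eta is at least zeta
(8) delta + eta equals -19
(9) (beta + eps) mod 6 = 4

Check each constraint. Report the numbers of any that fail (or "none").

(1) theta = -10, eps = 8; distinct  ✓
(2) delta + zeta = -8 + (-12) = -20  ✓
(3) delta * theta = -8 * (-10) = 80  ✓
(4) min(-10, 8) = -10  ✓
(5) theta * zeta = -10 * (-12) = 120  ✓
(6) abs(8 - (-8)) = 16; 16 ≤ 17  ✓
(7) eta = -11, zeta = -12; -11 ≥ -12  ✓
(8) delta + eta = -8 + (-11) = -19  ✓
(9) beta + eps = 16; 16 mod 6 = 4  ✓

The assignment satisfies every constraint.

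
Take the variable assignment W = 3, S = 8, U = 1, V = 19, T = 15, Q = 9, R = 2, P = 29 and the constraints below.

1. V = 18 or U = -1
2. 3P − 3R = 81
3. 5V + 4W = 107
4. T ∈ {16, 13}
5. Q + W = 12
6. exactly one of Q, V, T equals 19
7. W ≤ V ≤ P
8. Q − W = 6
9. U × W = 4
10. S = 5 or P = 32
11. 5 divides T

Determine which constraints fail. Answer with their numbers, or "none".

Constraints 1, 4, 9, 10 do not hold.

1. V = 19 ≠ 18 and U = 1 ≠ -1; both disjuncts false  FAIL
2. 3P − 3R = 3(29) − 3(2) = 81  OK
3. 5V + 4W = 5(19) + 4(3) = 107  OK
4. T = 15 is not in {16, 13}  FAIL
5. Q + W = 9 + 3 = 12  OK
6. Q=9, V=19, T=15; 1 of them equals 19  OK
7. values 3 ≤ 19 ≤ 29  OK
8. Q − W = 9 − 3 = 6  OK
9. U × W = 1 × 3 = 3, not 4  FAIL
10. S = 8 ≠ 5 and P = 29 ≠ 32; both disjuncts false  FAIL
11. 15 / 5 = 3, so 5 divides 15  OK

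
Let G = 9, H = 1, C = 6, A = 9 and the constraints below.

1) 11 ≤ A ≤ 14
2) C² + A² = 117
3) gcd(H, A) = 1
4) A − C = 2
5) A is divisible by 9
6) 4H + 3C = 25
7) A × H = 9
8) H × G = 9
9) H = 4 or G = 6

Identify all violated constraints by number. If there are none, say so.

1) A = 9 is outside [11, 14]  ✗
2) C² + A² = 6² + 9² = 36 + 81 = 117  ✓
3) gcd(1, 9) = 1  ✓
4) A − C = 9 − 6 = 3, not 2  ✗
5) 9 / 9 = 1, so 9 divides 9  ✓
6) 4H + 3C = 4(1) + 3(6) = 22, not 25  ✗
7) A × H = 9 × 1 = 9  ✓
8) H × G = 1 × 9 = 9  ✓
9) H = 1 ≠ 4 and G = 9 ≠ 6; both disjuncts false  ✗

Constraints 1, 4, 6, 9 do not hold.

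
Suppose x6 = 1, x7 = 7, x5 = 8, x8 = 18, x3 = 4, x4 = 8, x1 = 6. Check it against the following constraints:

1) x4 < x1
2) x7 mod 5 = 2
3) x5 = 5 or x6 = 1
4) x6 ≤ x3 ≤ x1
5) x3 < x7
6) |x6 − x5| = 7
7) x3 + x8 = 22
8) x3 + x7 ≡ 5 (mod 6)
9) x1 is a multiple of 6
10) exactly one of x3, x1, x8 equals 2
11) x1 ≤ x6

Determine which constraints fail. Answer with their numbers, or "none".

The assignment fails constraints 1, 10, and 11.

1) x4 = 8, x1 = 6; 8 ≥ 6 (want <) — does not hold.
2) 7 mod 5 = 2 — holds.
3) x5 = 8 ≠ 5, but x6 = 1 = 1 (second disjunct) — holds.
4) values 1 ≤ 4 ≤ 6 — holds.
5) x3 = 4, x7 = 7; 4 < 7 — holds.
6) |1 − 8| = 7 — holds.
7) x3 + x8 = 4 + 18 = 22 — holds.
8) x3 + x7 = 11; 11 mod 6 = 5 — holds.
9) 6 / 6 = 1, so 6 divides 6 — holds.
10) x3=4, x1=6, x8=18; 0 of them equal 2, not exactly one — does not hold.
11) x1 = 6, x6 = 1; 6 > 1 (want ≤) — does not hold.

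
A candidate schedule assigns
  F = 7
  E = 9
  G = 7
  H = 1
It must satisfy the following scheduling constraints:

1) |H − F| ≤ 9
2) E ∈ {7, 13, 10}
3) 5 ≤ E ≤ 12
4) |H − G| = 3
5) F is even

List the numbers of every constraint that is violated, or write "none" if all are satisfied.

Constraints 2, 4, and 5 are violated.

1) |1 − 7| = 6; 6 ≤ 9 — satisfied.
2) E = 9 is not in {7, 13, 10} — violated.
3) E = 9 lies in [5, 12] — satisfied.
4) |1 − 7| = 6, not 3 — violated.
5) F = 7 is odd — violated.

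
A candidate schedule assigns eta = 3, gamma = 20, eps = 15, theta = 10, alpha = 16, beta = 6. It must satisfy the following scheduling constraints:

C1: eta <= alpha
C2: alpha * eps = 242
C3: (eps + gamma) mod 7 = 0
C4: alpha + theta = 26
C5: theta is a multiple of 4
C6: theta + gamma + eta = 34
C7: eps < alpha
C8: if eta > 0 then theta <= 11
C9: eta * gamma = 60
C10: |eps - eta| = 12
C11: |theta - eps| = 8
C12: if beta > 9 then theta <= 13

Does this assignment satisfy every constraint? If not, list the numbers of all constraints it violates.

The assignment fails constraints 2, 5, 6, 11.

C1: eta = 3, alpha = 16; 3 ≤ 16 — holds.
C2: alpha * eps = 16 * 15 = 240, not 242 — fails.
C3: eps + gamma = 35; 35 mod 7 = 0 — holds.
C4: alpha + theta = 16 + 10 = 26 — holds.
C5: 10 = 4*2 + 2, so 4 does not divide 10 — fails.
C6: theta + gamma + eta = 10 + 20 + 3 = 33, not 34 — fails.
C7: eps = 15, alpha = 16; 15 < 16 — holds.
C8: eta = 3 > 0, so we need theta ≤ 11; theta = 10 ≤ 11 — holds.
C9: eta * gamma = 3 * 20 = 60 — holds.
C10: |15 - 3| = 12 — holds.
C11: |10 - 15| = 5, not 8 — fails.
C12: beta = 6, not > 9; antecedent false, conditional vacuously true — holds.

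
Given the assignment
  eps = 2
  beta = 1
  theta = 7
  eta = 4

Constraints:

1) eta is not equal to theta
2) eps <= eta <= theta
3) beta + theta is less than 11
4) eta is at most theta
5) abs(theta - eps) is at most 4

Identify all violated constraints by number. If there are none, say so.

Violated: 5.

1) eta = 4, theta = 7; distinct — satisfied.
2) values 2 <= 4 <= 7 — satisfied.
3) beta + theta = 1 + 7 = 8; 8 < 11 — satisfied.
4) eta = 4, theta = 7; 4 ≤ 7 — satisfied.
5) abs(7 - 2) = 5; 5 > 4, exceeds bound 4 — violated.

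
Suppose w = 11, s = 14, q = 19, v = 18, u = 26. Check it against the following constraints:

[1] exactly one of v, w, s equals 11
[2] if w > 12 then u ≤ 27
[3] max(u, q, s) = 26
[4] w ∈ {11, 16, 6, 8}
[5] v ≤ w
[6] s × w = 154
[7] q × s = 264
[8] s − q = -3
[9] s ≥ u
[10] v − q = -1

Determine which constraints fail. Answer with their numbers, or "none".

[1] v=18, w=11, s=14; 1 of them equals 11 — satisfied.
[2] w = 11, not > 12; antecedent false, conditional vacuously true — satisfied.
[3] max(26, 19, 14) = 26 — satisfied.
[4] w = 11 is in {11, 16, 6, 8} — satisfied.
[5] v = 18, w = 11; 18 > 11 (want ≤) — violated.
[6] s × w = 14 × 11 = 154 — satisfied.
[7] q × s = 19 × 14 = 266, not 264 — violated.
[8] s − q = 14 − 19 = -5, not -3 — violated.
[9] s = 14, u = 26; 14 < 26 (want ≥) — violated.
[10] v − q = 18 − 19 = -1 — satisfied.

Constraints 5, 7, 8, and 9 are violated.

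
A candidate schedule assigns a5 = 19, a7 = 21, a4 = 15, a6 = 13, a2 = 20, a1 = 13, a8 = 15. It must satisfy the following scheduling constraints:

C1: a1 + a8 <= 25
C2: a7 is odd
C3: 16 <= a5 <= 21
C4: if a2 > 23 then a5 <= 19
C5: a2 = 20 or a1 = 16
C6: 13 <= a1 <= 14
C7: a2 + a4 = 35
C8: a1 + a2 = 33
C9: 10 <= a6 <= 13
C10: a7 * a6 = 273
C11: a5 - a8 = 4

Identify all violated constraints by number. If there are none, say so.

C1: a1 + a8 = 13 + 15 = 28; 28 > 25, bound 25 not met — fails.
C2: a7 = 21 is odd — holds.
C3: a5 = 19 lies in [16, 21] — holds.
C4: a2 = 20, not > 23; antecedent false, conditional vacuously true — holds.
C5: a2 = 20 = 20 (first disjunct) — holds.
C6: a1 = 13 lies in [13, 14] — holds.
C7: a2 + a4 = 20 + 15 = 35 — holds.
C8: a1 + a2 = 13 + 20 = 33 — holds.
C9: a6 = 13 lies in [10, 13] — holds.
C10: a7 * a6 = 21 * 13 = 273 — holds.
C11: a5 - a8 = 19 - 15 = 4 — holds.

Violated: 1.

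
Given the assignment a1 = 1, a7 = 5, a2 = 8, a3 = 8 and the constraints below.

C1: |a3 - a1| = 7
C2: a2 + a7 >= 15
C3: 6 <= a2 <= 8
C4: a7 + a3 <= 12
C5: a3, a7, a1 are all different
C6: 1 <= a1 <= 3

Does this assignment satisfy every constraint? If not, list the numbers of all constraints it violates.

No — constraints 2 and 4 are not satisfied.

C1: |8 - 1| = 7 — satisfied.
C2: a2 + a7 = 8 + 5 = 13; 13 < 15, bound 15 not met — violated.
C3: a2 = 8 lies in [6, 8] — satisfied.
C4: a7 + a3 = 5 + 8 = 13; 13 > 12, bound 12 not met — violated.
C5: values 8, 5, 1 are pairwise distinct — satisfied.
C6: a1 = 1 lies in [1, 3] — satisfied.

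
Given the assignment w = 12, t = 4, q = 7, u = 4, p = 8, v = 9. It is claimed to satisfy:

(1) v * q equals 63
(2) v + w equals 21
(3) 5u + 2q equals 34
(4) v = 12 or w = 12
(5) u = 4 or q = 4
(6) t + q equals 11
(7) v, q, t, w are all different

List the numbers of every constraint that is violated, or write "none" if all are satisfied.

(1) v * q = 9 * 7 = 63 — OK.
(2) v + w = 9 + 12 = 21 — OK.
(3) 5u + 2q = 5(4) + 2(7) = 34 — OK.
(4) v = 9 ≠ 12, but w = 12 = 12 (second disjunct) — OK.
(5) u = 4 = 4 (first disjunct) — OK.
(6) t + q = 4 + 7 = 11 — OK.
(7) values 9, 7, 4, 12 are pairwise distinct — OK.

Yes — all constraints hold.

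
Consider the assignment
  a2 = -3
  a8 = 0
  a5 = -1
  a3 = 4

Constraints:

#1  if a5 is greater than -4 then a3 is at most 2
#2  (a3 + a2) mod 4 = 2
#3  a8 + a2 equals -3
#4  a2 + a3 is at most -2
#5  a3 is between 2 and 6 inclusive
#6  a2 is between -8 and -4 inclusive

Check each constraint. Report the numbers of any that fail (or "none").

#1 a5 = -1 > -4, so we need a3 ≤ 2; but a3 = 4 > 2 — violated.
#2 a3 + a2 = 1; 1 mod 4 = 1, not 2 — violated.
#3 a8 + a2 = 0 + (-3) = -3 — satisfied.
#4 a2 + a3 = -3 + 4 = 1; 1 > -2, bound -2 not met — violated.
#5 a3 = 4 lies in [2, 6] — satisfied.
#6 a2 = -3 is outside [-8, -4] — violated.

Violated: 1, 2, 4, and 6.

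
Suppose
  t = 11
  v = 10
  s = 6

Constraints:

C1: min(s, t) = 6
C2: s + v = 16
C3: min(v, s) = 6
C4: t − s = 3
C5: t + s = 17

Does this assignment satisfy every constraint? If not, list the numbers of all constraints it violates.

C1: min(6, 11) = 6 — satisfied.
C2: s + v = 6 + 10 = 16 — satisfied.
C3: min(10, 6) = 6 — satisfied.
C4: t − s = 11 − 6 = 5, not 3 — violated.
C5: t + s = 11 + 6 = 17 — satisfied.

The assignment fails constraint 4.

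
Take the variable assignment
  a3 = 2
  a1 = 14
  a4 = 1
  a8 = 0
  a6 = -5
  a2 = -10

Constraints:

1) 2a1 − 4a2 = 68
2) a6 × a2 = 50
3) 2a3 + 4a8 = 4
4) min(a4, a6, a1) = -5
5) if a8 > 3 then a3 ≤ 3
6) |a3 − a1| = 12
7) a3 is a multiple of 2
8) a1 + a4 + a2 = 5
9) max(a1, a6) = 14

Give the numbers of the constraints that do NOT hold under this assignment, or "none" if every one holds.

1) 2a1 − 4a2 = 2(14) − 4(-10) = 68 — holds.
2) a6 × a2 = -5 × (-10) = 50 — holds.
3) 2a3 + 4a8 = 2(2) + 4(0) = 4 — holds.
4) min(1, -5, 14) = -5 — holds.
5) a8 = 0, not > 3; antecedent false, conditional vacuously true — holds.
6) |2 − 14| = 12 — holds.
7) 2 / 2 = 1, so 2 divides 2 — holds.
8) a1 + a4 + a2 = 14 + 1 + (-10) = 5 — holds.
9) max(14, -5) = 14 — holds.

All constraints are satisfied.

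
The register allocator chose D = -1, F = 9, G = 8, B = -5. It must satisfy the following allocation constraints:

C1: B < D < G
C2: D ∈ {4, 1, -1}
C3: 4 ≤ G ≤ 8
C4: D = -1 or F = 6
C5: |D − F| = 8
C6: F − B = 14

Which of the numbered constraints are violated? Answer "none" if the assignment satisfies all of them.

No — constraint 5 is not satisfied.

C1: values -5 < -1 < 8  OK
C2: D = -1 is in {4, 1, -1}  OK
C3: G = 8 lies in [4, 8]  OK
C4: D = -1 = -1 (first disjunct)  OK
C5: |-1 − 9| = 10, not 8  FAIL
C6: F − B = 9 − (-5) = 14  OK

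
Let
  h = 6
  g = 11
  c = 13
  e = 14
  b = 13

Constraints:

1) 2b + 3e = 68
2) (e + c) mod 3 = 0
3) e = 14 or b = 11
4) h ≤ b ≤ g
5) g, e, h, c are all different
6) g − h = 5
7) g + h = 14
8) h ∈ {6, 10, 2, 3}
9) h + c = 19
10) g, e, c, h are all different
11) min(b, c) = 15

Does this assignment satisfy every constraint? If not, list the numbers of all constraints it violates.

Constraints 4, 7, 11 are violated.

1) 2b + 3e = 2(13) + 3(14) = 68  ✓
2) e + c = 27; 27 mod 3 = 0  ✓
3) e = 14 = 14 (first disjunct)  ✓
4) values 6, 13, 11; b = 13 is not ≤ g = 11  ✗
5) values 11, 14, 6, 13 are pairwise distinct  ✓
6) g − h = 11 − 6 = 5  ✓
7) g + h = 11 + 6 = 17, not 14  ✗
8) h = 6 is in {6, 10, 2, 3}  ✓
9) h + c = 6 + 13 = 19  ✓
10) values 11, 14, 13, 6 are pairwise distinct  ✓
11) min(13, 13) = 13, not 15  ✗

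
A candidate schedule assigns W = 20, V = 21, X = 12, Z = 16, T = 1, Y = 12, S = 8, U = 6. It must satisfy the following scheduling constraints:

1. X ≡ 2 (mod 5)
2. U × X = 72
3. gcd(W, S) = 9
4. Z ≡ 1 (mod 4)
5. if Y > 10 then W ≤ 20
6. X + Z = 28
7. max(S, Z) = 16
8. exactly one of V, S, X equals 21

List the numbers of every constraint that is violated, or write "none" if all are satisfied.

No — constraints 3 and 4 are not satisfied.

1. 12 mod 5 = 2 — holds.
2. U × X = 6 × 12 = 72 — holds.
3. gcd(20, 8) = 4, not 9 — does not hold.
4. 16 mod 4 = 0, not 1 — does not hold.
5. Y = 12 > 10, so we need W ≤ 20; W = 20 ≤ 20 — holds.
6. X + Z = 12 + 16 = 28 — holds.
7. max(8, 16) = 16 — holds.
8. V=21, S=8, X=12; 1 of them equals 21 — holds.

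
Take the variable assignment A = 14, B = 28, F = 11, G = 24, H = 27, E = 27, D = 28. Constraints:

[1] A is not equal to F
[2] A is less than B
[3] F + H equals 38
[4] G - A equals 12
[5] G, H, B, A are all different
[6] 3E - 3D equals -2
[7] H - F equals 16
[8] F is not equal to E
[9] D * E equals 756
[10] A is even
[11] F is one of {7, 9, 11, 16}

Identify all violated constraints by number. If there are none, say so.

[1] A = 14, F = 11; distinct — satisfied.
[2] A = 14, B = 28; 14 < 28 — satisfied.
[3] F + H = 11 + 27 = 38 — satisfied.
[4] G - A = 24 - 14 = 10, not 12 — violated.
[5] values 24, 27, 28, 14 are pairwise distinct — satisfied.
[6] 3E - 3D = 3(27) - 3(28) = -3, not -2 — violated.
[7] H - F = 27 - 11 = 16 — satisfied.
[8] F = 11, E = 27; distinct — satisfied.
[9] D * E = 28 * 27 = 756 — satisfied.
[10] A = 14 is even — satisfied.
[11] F = 11 is in {7, 9, 11, 16} — satisfied.

No — constraints 4 and 6 are not satisfied.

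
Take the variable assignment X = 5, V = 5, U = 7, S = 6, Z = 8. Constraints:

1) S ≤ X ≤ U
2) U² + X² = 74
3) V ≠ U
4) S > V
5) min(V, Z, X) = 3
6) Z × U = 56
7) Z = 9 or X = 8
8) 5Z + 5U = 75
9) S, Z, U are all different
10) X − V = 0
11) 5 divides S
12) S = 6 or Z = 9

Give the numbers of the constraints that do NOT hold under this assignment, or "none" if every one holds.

1) values 6, 5, 7; S = 6 is not ≤ X = 5 — fails.
2) U² + X² = 7² + 5² = 49 + 25 = 74 — holds.
3) V = 5, U = 7; distinct — holds.
4) S = 6, V = 5; 6 > 5 — holds.
5) min(5, 8, 5) = 5, not 3 — fails.
6) Z × U = 8 × 7 = 56 — holds.
7) Z = 8 ≠ 9 and X = 5 ≠ 8; both disjuncts false — fails.
8) 5Z + 5U = 5(8) + 5(7) = 75 — holds.
9) values 6, 8, 7 are pairwise distinct — holds.
10) X − V = 5 − 5 = 0 — holds.
11) 6 = 5×1 + 1, so 5 does not divide 6 — fails.
12) S = 6 = 6 (first disjunct) — holds.

Violated: 1, 5, 7, 11.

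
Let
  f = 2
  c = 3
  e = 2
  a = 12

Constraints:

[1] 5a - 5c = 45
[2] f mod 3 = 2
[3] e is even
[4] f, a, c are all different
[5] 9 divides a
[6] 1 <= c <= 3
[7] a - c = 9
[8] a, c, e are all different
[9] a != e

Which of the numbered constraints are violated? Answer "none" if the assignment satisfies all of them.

No — constraint 5 is not satisfied.

[1] 5a - 5c = 5(12) - 5(3) = 45  OK
[2] 2 mod 3 = 2  OK
[3] e = 2 is even  OK
[4] values 2, 12, 3 are pairwise distinct  OK
[5] 12 = 9*1 + 3, so 9 does not divide 12  FAIL
[6] c = 3 lies in [1, 3]  OK
[7] a - c = 12 - 3 = 9  OK
[8] values 12, 3, 2 are pairwise distinct  OK
[9] a = 12, e = 2; distinct  OK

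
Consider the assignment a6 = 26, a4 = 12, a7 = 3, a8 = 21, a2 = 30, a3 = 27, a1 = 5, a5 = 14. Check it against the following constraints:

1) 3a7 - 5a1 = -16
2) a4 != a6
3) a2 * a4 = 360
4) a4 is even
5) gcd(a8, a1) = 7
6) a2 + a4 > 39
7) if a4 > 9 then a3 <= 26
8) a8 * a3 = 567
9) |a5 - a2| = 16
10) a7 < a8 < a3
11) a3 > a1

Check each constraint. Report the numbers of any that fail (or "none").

1) 3a7 - 5a1 = 3(3) - 5(5) = -16 — satisfied.
2) a4 = 12, a6 = 26; distinct — satisfied.
3) a2 * a4 = 30 * 12 = 360 — satisfied.
4) a4 = 12 is even — satisfied.
5) gcd(21, 5) = 1, not 7 — violated.
6) a2 + a4 = 30 + 12 = 42; 42 > 39 — satisfied.
7) a4 = 12 > 9, so we need a3 ≤ 26; but a3 = 27 > 26 — violated.
8) a8 * a3 = 21 * 27 = 567 — satisfied.
9) |14 - 30| = 16 — satisfied.
10) values 3 < 21 < 27 — satisfied.
11) a3 = 27, a1 = 5; 27 > 5 — satisfied.

No — constraints 5 and 7 are not satisfied.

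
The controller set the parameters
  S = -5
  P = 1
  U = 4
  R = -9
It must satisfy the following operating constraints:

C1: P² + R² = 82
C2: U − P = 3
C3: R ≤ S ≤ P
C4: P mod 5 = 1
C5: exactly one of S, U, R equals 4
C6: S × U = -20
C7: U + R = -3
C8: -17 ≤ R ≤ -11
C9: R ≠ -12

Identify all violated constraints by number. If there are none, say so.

No — constraints 7, 8 are not satisfied.

C1: P² + R² = 1² + (-9)² = 1 + 81 = 82 — OK.
C2: U − P = 4 − 1 = 3 — OK.
C3: values -9 ≤ -5 ≤ 1 — OK.
C4: 1 mod 5 = 1 — OK.
C5: S=-5, U=4, R=-9; 1 of them equals 4 — OK.
C6: S × U = -5 × 4 = -20 — OK.
C7: U + R = 4 + (-9) = -5, not -3 — violated.
C8: R = -9 is outside [-17, -11] — violated.
C9: R = -9, and -9 ≠ -12 — OK.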